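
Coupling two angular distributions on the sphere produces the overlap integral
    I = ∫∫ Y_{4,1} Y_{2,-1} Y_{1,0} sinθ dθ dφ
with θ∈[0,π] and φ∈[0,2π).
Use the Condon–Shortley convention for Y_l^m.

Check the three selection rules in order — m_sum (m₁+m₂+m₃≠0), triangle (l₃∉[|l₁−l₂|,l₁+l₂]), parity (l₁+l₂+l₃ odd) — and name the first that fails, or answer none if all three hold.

triangle

m₁+m₂+m₃ = 1 − 1 + 0 = 0  ✓
triangle: |4−2|=2 ≤ l₃=1 ≤ 4+2=6  ✗
parity: l₁+l₂+l₃ = 7 is odd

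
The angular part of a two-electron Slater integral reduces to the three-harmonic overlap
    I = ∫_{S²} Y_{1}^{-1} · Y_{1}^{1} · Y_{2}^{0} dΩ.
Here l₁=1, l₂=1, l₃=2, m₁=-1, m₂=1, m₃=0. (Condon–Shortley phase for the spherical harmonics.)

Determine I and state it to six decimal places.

0.126157

Rules hold: Σm=0, L=4 even, 0≤2≤2.
N = 3·3·5 = 45
Δ = 0!·2!·2!/5! = 1/30
Racah Σ t=0..0: t=0:+1/1 = 1/1
⇒ 3j(1 1 2; 0 0 0)² = 2/15, sgn +1
Racah Σ t=0..0: t=0:+1/4 = 1/4
⇒ 3j(1 1 2; -1 1 0)² = 1/30, sgn +1
4πI² = N·(3j₀)²·(3jₘ)² = 1/5
I = +1·√(0.2/4π) = 0.12615663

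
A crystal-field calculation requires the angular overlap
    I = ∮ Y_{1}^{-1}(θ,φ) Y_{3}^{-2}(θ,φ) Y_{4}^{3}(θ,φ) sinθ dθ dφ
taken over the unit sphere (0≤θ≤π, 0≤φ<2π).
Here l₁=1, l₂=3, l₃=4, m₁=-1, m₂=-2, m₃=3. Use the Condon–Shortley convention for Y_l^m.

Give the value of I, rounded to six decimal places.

-0.282095

Checks pass: Σm=0; 8 even; l₃=4∈[2,4].
(2·1+1)(2·3+1)(2·4+1) = 189
Δ: 0! 2! 6! / 9! → 1/252
sum: t=0:+1/36 = 1/36
3j²(1 3 4; 0 0 0) = Δ·Π!·Σ² = 4/63  (sign +1)
sum: t=0:+1/240 = 1/240
3j²(1 3 4; -1 -2 3) = Δ·Π!·Σ² = 1/12  (sign -1)
combine: 4πI² = 189·4/63·1/12 = 1/1
take √, sign -1: I = -0.28209479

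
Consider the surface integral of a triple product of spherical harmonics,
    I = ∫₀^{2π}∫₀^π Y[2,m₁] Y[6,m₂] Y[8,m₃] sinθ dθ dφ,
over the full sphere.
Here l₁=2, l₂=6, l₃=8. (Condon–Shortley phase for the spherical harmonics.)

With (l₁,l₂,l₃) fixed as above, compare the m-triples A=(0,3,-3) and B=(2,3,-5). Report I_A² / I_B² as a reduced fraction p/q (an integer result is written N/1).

l's match ⇒ only the (l;m) 3-j factors differ between A and B.
A: triangle coeff Δ(2,6,8) = 1/30940; Σ_t [0,0]: t=0:+1/8709120 = 1/8709120; (3j)²=55/3094 [(2 6 8; 0 3 -3)], sign=-1
B: triangle coeff Δ(2,6,8) = 1/30940; Σ_t [0,0]: t=0:+1/52254720 = 1/52254720; (3j)²=11/476 [(2 6 8; 2 3 -5)], sign=-1
I_A²/I_B² = (55/3094)/(11/476) = 10/13

10/13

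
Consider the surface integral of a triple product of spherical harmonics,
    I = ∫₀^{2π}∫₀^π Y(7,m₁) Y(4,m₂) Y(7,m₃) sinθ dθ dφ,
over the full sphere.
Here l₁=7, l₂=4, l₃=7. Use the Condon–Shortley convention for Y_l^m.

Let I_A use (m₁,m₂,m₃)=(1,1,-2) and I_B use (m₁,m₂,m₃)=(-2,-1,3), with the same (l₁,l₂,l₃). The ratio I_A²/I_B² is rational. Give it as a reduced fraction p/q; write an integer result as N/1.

Shared (l₁,l₂,l₃)=(7,4,7): N and (l;000)² cancel in I_A²/I_B².
A: Δ = 4!·10!·4!/19! = 1/58198140; Racah Σ t=1..4: t=1:−1/2073600 t=2:+1/414720 t=3:−1/725760 t=4:+1/11612160 = 37/58060800; ⇒ 3j(7 4 7; 1 1 -2)² = 4107/646646, sgn -1
B: Δ = 4!·10!·4!/19! = 1/58198140; Racah Σ t=0..3: t=0:+1/52254720 t=1:−1/1935360 t=2:+1/725760 t=3:−1/2488320 = 5/10450944; ⇒ 3j(7 4 7; -2 -1 3)² = 31250/2909907, sgn +1
I_A²/I_B² = (4107/646646)/(31250/2909907) = 36963/62500

36963/62500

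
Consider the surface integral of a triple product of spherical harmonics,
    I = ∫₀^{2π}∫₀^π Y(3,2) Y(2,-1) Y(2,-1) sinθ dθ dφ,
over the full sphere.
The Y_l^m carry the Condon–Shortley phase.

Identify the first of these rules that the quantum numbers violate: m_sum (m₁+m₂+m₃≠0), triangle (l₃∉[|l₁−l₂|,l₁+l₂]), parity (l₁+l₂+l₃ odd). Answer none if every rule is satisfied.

parity

azimuthal sum: 2 − 1 − 1 = 0  ✓
1 ≤ 2 ≤ 5 (triangle on l)  ✓
L = 3 + 2 + 2 = 7 (odd)  ✗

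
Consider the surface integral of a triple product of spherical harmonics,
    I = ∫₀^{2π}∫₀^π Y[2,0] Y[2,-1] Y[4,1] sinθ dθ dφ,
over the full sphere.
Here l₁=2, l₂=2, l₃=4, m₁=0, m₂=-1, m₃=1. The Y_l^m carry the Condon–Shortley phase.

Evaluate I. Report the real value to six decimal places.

-0.220728

m-sum 0 ✓  L=8 even ✓  0≤4≤4 ✓
Π(2lᵢ+1) = 5×5×9 = 225
triangle coeff Δ(2,2,4) = 1/630
Σ_t [0,0]: t=0:+1/16 = 1/16
(3j)²=2/35 [(2 2 4; 0 0 0)], sign=+1
Σ_t [0,0]: t=0:+1/24 = 1/24
(3j)²=1/21 [(2 2 4; 0 -1 1)], sign=-1
⇒ 4πI² = 30/49
I = (-1)√(30/49/(4π)) = -0.22072812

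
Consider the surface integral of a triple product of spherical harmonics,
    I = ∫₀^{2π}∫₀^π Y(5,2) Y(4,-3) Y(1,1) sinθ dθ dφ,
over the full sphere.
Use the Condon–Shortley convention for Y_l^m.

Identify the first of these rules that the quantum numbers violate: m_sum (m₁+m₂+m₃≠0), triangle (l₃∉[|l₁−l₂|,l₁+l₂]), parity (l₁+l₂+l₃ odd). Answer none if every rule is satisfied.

none

m₁+m₂+m₃ = 2 − 3 + 1 = 0  ✓
triangle: |5−4|=1 ≤ l₃=1 ≤ 5+4=9  ✓
parity: l₁+l₂+l₃ = 10 is even  ✓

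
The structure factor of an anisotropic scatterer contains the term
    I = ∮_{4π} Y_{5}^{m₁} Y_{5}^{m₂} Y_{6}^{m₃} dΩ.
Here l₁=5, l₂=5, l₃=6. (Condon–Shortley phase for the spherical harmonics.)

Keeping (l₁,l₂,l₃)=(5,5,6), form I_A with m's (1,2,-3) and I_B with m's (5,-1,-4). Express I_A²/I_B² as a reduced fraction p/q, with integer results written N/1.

4/25

l's match ⇒ only the (l;m) 3-j factors differ between A and B.
A: triangle coeff Δ(5,5,6) = 1/28588560; Σ_t [1,4]: t=1:−1/155520 t=2:+1/23040 t=3:−1/34560 t=4:+1/622080 = 1/103680; (3j)²=9/2431 [(5 5 6; 1 2 -3)], sign=-1
B: triangle coeff Δ(5,5,6) = 1/28588560; Σ_t [0,0]: t=0:+1/829440 = 1/829440; (3j)²=225/9724 [(5 5 6; 5 -1 -4)], sign=+1
I_A²/I_B² = (9/2431)/(225/9724) = 4/25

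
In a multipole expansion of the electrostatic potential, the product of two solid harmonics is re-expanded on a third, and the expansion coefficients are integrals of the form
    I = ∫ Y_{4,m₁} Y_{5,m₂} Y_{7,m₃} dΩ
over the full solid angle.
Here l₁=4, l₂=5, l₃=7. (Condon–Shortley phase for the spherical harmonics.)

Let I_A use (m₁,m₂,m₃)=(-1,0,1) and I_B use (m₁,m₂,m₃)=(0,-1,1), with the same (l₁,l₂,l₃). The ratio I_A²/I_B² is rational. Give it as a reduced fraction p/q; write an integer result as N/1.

529/726

Shared (l₁,l₂,l₃)=(4,5,7): N and (l;000)² cancel in I_A²/I_B².
A: Δ = 2!·6!·8!/17! = 1/6126120; Racah Σ t=0..2: t=0:+1/172800 t=1:−1/27648 t=2:+1/51840 = -23/2073600; ⇒ 3j(4 5 7; -1 0 1)² = 529/87516, sgn -1
B: Δ = 2!·6!·8!/17! = 1/6126120; Racah Σ t=0..2: t=0:+1/55296 t=1:−1/25920 t=2:+1/138240 = -11/829440; ⇒ 3j(4 5 7; 0 -1 1)² = 11/1326, sgn -1
I_A²/I_B² = (529/87516)/(11/1326) = 529/726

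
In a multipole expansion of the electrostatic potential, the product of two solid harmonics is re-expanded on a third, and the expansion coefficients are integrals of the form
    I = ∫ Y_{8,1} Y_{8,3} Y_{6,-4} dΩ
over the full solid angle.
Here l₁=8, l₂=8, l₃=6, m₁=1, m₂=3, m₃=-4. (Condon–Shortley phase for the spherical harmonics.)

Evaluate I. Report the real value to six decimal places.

Checks pass: Σm=0; 22 even; l₃=6∈[0,16].
(2·8+1)(2·8+1)(2·6+1) = 3757
Δ: 10! 6! 6! / 23! → 1/13742520792
sum: t=2:+1/41803776000 t=3:−1/435456000 t=4:+1/39813120 t=5:−1/18662400 t=6:+1/39813120 t=7:−1/435456000 t=8:+1/41803776000 = -11/1393459200
3j²(8 8 6; 0 0 0) = Δ·Π!·Σ² = 600/96577  (sign -1)
sum: t=5:−1/497664000 t=6:+1/248832000 t=7:−1/1045094400 = 11/10450944000
3j²(8 8 6; 1 3 -4) = Δ·Π!·Σ² = 495/96577  (sign +1)
combine: 4πI² = 3757·600/96577·495/96577 = 297000/2482597
take √, sign -1: I = -0.09757087

-0.097571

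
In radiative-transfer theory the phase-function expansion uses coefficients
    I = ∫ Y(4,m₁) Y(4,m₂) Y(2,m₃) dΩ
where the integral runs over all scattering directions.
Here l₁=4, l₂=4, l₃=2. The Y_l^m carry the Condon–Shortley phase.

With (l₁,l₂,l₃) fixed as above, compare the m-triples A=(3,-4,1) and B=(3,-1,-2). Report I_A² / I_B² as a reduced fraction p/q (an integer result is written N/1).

Same 4,4,2: normalisation and zero-m 3j drop out of the ratio.
A: Δ: 6! 2! 2! / 11! → 1/13860; sum: t=0:+1/1440 = 1/1440; 3j²(4 4 2; 3 -4 1) = Δ·Π!·Σ² = 7/165  (sign -1)
B: Δ: 6! 2! 2! / 11! → 1/13860; sum: t=1:−1/480 = -1/480; 3j²(4 4 2; 3 -1 -2) = Δ·Π!·Σ² = 3/110  (sign -1)
I_A²/I_B² = (7/165)/(3/110) = 14/9

14/9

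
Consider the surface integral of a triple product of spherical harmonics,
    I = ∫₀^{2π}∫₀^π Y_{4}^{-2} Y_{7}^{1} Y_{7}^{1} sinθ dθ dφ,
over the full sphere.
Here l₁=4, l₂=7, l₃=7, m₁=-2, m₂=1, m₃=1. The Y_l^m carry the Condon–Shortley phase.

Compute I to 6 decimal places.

0.131408

m-sum 0 ✓  L=18 even ✓  3≤7≤11 ✓
Π(2lᵢ+1) = 9×15×15 = 2025
triangle coeff Δ(4,7,7) = 1/58198140
Σ_t [0,4]: t=0:+1/17418240 t=1:−1/622080 t=2:+1/230400 t=3:−1/622080 t=4:+1/17418240 = 1/806400
(3j)²=2268/230945 [(4 7 7; 0 0 0)], sign=-1
Σ_t [2,4]: t=2:+1/1658880 t=3:−1/518400 t=4:+1/1658880 = -1/1382400
(3j)²=504/46189 [(4 7 7; -2 1 1)], sign=-1
⇒ 4πI² = 462944160/2133423721
I = (+1)√(462944160/2133423721/(4π)) = 0.13140770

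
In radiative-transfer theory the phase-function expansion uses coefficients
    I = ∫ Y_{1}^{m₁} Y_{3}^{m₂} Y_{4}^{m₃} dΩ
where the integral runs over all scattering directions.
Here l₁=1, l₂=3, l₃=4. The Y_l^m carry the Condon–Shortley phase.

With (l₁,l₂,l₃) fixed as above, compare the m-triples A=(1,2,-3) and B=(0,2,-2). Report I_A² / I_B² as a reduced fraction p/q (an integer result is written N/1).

7/4

Same 1,3,4: normalisation and zero-m 3j drop out of the ratio.
A: Δ: 0! 2! 6! / 9! → 1/252; sum: t=0:+1/240 = 1/240; 3j²(1 3 4; 1 2 -3) = Δ·Π!·Σ² = 1/12  (sign -1)
B: Δ: 0! 2! 6! / 9! → 1/252; sum: t=0:+1/120 = 1/120; 3j²(1 3 4; 0 2 -2) = Δ·Π!·Σ² = 1/21  (sign +1)
I_A²/I_B² = (1/12)/(1/21) = 7/4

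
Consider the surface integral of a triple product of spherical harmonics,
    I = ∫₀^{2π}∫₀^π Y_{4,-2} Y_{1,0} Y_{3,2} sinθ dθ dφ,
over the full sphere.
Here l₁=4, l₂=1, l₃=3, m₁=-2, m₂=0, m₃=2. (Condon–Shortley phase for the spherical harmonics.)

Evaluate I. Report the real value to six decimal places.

m-sum 0 ✓  L=8 even ✓  3≤3≤5 ✓
Π(2lᵢ+1) = 9×3×7 = 189
triangle coeff Δ(4,1,3) = 1/252
Σ_t [1,1]: t=1:−1/36 = -1/36
(3j)²=4/63 [(4 1 3; 0 0 0)], sign=+1
Σ_t [1,1]: t=1:−1/120 = -1/120
(3j)²=1/21 [(4 1 3; -2 0 2)], sign=+1
⇒ 4πI² = 4/7
I = (+1)√(4/7/(4π)) = 0.21324362

0.213244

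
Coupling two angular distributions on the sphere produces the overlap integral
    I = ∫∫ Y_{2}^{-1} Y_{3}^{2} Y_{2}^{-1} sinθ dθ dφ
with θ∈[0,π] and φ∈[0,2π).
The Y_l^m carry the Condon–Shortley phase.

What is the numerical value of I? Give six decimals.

0.000000

l₁+l₂+l₃=7 is odd: 3j(l;000)=0 ⇒ I=0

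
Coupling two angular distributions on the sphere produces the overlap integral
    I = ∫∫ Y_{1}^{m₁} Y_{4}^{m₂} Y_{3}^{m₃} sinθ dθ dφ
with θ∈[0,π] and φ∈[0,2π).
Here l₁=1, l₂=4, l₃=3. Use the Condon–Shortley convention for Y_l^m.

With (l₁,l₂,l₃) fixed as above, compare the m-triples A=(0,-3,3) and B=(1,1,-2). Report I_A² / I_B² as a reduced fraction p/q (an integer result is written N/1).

7/3

l's match ⇒ only the (l;m) 3-j factors differ between A and B.
A: triangle coeff Δ(1,4,3) = 1/252; Σ_t [1,1]: t=1:−1/720 = -1/720; (3j)²=1/36 [(1 4 3; 0 -3 3)], sign=-1
B: triangle coeff Δ(1,4,3) = 1/252; Σ_t [0,0]: t=0:+1/240 = 1/240; (3j)²=1/84 [(1 4 3; 1 1 -2)], sign=-1
I_A²/I_B² = (1/36)/(1/84) = 7/3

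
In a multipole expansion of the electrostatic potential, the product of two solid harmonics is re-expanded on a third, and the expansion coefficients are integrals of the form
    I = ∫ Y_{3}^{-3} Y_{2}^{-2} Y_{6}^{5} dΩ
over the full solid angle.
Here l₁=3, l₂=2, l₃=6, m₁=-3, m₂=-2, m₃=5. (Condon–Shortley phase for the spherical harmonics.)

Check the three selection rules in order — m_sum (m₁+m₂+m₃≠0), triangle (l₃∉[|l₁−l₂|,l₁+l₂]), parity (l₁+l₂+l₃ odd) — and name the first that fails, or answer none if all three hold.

Σmᵢ = 0  ✓
l₃∈[|l₁−l₂|,l₁+l₂]=[1,5], have l₃=6  ✗
Σlᵢ = 11 ⇒ odd

triangle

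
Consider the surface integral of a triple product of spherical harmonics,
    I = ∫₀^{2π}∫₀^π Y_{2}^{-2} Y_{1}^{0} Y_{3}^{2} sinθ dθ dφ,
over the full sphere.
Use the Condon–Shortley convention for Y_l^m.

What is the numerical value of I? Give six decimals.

0.184674

Rules hold: Σm=0, L=6 even, 1≤3≤3.
N = 5·3·7 = 105
Δ = 0!·4!·2!/7! = 1/105
Racah Σ t=0..0: t=0:+1/4 = 1/4
⇒ 3j(2 1 3; 0 0 0)² = 3/35, sgn -1
Racah Σ t=0..0: t=0:+1/24 = 1/24
⇒ 3j(2 1 3; -2 0 2)² = 1/21, sgn -1
4πI² = N·(3j₀)²·(3jₘ)² = 3/7
I = +1·√(0.428571/4π) = 0.18467439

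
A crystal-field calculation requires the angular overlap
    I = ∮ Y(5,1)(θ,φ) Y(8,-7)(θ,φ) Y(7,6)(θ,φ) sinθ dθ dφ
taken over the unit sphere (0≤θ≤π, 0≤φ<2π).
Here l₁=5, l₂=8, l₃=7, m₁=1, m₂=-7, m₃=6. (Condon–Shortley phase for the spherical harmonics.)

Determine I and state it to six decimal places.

0.122379

m-sum 0 ✓  L=20 even ✓  3≤7≤13 ✓
Π(2lᵢ+1) = 11×17×15 = 2805
triangle coeff Δ(5,8,7) = 1/814773960
Σ_t [1,5]: t=1:−1/87091200 t=2:+1/4976640 t=3:−1/2073600 t=4:+1/4976640 t=5:−1/87091200 = -1/9676800
(3j)²=360/46189 [(5 8 7; 0 0 0)], sign=+1
Σ_t [0,1]: t=0:+1/6270566400 t=1:−1/2612736000 = -1/4478976000
(3j)²=1001/116280 [(5 8 7; 1 -7 6)], sign=+1
⇒ 4πI² = 1155/6137
I = (+1)√(1155/6137/(4π)) = 0.12237931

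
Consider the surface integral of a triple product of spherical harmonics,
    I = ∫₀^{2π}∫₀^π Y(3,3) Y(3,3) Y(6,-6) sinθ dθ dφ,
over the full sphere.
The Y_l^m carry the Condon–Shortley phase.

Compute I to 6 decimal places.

0.360342

Rules hold: Σm=0, L=12 even, 0≤6≤6.
N = 7·7·13 = 637
Δ = 0!·6!·6!/13! = 1/12012
Racah Σ t=0..0: t=0:+1/1296 = 1/1296
⇒ 3j(3 3 6; 0 0 0)² = 100/3003, sgn +1
Racah Σ t=0..0: t=0:+1/518400 = 1/518400
⇒ 3j(3 3 6; 3 3 -6)² = 1/13, sgn +1
4πI² = N·(3j₀)²·(3jₘ)² = 700/429
I = +1·√(1.6317/4π) = 0.36034246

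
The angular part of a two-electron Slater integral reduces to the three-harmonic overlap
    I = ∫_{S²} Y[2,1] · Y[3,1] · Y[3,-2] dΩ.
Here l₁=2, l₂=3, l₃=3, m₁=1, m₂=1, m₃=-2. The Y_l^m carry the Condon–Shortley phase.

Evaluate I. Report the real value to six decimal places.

m-sum 0 ✓  L=8 even ✓  1≤3≤5 ✓
Π(2lᵢ+1) = 5×7×7 = 245
triangle coeff Δ(2,3,3) = 1/3780
Σ_t [0,2]: t=0:+1/24 t=1:−1/4 t=2:+1/24 = -1/6
(3j)²=4/105 [(2 3 3; 0 0 0)], sign=+1
Σ_t [0,1]: t=0:+1/48 t=1:−1/12 = -1/16
(3j)²=1/28 [(2 3 3; 1 1 -2)], sign=+1
⇒ 4πI² = 1/3
I = (+1)√(1/3/(4π)) = 0.16286750

0.162868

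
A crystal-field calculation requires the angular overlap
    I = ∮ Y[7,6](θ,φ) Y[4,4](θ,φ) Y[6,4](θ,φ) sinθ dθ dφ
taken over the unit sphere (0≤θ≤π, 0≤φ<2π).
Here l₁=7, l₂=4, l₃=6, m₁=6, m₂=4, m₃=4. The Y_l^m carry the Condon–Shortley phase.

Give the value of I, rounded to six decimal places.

Σmᵢ = 14 ≠ 0, so the φ-integral vanishes; I = 0

0.000000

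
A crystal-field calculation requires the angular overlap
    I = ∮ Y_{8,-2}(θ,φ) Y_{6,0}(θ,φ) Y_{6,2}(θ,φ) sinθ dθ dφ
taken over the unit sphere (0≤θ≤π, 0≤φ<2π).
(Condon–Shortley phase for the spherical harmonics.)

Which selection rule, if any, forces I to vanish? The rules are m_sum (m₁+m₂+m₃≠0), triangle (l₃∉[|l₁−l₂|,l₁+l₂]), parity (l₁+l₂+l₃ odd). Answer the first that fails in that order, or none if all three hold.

Σmᵢ = 0  ✓
l₃∈[|l₁−l₂|,l₁+l₂]=[2,14], have l₃=6  ✓
Σlᵢ = 20 ⇒ even  ✓

none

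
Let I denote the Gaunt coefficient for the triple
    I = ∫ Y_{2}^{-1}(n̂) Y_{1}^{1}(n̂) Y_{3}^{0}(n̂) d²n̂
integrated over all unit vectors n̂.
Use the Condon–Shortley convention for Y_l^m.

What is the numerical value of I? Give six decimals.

0.143048

Rules hold: Σm=0, L=6 even, 1≤3≤3.
N = 5·3·7 = 105
Δ = 0!·4!·2!/7! = 1/105
Racah Σ t=0..0: t=0:+1/4 = 1/4
⇒ 3j(2 1 3; 0 0 0)² = 3/35, sgn -1
Racah Σ t=0..0: t=0:+1/12 = 1/12
⇒ 3j(2 1 3; -1 1 0)² = 1/35, sgn -1
4πI² = N·(3j₀)²·(3jₘ)² = 9/35
I = +1·√(0.257143/4π) = 0.14304817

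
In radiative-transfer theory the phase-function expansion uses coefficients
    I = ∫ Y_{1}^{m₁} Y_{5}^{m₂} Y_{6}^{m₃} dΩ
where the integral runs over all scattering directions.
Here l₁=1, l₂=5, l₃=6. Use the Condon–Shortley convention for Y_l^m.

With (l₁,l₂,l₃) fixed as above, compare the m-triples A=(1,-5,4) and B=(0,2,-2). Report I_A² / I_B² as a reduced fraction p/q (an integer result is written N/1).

1/32

Same 1,5,6: normalisation and zero-m 3j drop out of the ratio.
A: Δ: 0! 2! 10! / 13! → 1/858; sum: t=0:+1/7257600 = 1/7257600; 3j²(1 5 6; 1 -5 4) = Δ·Π!·Σ² = 1/858  (sign +1)
B: Δ: 0! 2! 10! / 13! → 1/858; sum: t=0:+1/30240 = 1/30240; 3j²(1 5 6; 0 2 -2) = Δ·Π!·Σ² = 16/429  (sign +1)
I_A²/I_B² = (1/858)/(16/429) = 1/32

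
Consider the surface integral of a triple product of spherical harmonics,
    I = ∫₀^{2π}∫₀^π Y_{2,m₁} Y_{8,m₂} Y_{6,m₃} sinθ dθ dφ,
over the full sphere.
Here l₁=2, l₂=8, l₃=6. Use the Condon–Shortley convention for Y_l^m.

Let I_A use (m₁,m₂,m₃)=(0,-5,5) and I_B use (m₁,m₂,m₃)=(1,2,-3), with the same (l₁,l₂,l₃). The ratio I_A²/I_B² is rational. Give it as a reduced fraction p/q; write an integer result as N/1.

Same 2,8,6: normalisation and zero-m 3j drop out of the ratio.
A: Δ: 4! 0! 12! / 17! → 1/30940; sum: t=2:+1/159667200 = 1/159667200; 3j²(2 8 6; 0 -5 5) = Δ·Π!·Σ² = 9/1190  (sign -1)
B: Δ: 4! 0! 12! / 17! → 1/30940; sum: t=1:−1/13063680 = -1/13063680; 3j²(2 8 6; 1 2 -3) = Δ·Π!·Σ² = 10/1547  (sign +1)
I_A²/I_B² = (9/1190)/(10/1547) = 117/100

117/100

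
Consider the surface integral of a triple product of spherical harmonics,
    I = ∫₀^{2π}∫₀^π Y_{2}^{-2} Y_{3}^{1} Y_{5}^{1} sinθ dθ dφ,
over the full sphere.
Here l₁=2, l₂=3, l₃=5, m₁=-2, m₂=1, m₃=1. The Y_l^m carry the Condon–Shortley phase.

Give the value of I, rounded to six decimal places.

-0.092802

Checks pass: Σm=0; 10 even; l₃=5∈[1,5].
(2·2+1)(2·3+1)(2·5+1) = 385
Δ: 0! 4! 6! / 11! → 1/2310
sum: t=0:+1/144 = 1/144
3j²(2 3 5; 0 0 0) = Δ·Π!·Σ² = 10/231  (sign -1)
sum: t=0:+1/1152 = 1/1152
3j²(2 3 5; -2 1 1) = Δ·Π!·Σ² = 1/154  (sign +1)
combine: 4πI² = 385·10/231·1/154 = 25/231
take √, sign -1: I = -0.09280237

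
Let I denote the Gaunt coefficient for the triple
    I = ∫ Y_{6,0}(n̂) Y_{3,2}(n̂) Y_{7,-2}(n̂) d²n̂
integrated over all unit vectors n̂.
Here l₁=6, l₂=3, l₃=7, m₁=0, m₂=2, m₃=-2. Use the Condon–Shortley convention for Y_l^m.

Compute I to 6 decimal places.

-0.086087

Rules hold: Σm=0, L=16 even, 3≤7≤9.
N = 13·7·15 = 1365
Δ = 2!·10!·4!/17! = 1/2042040
Racah Σ t=0..2: t=0:+1/207360 t=1:−1/57600 t=2:+1/207360 = -1/129600
⇒ 3j(6 3 7; 0 0 0)² = 168/12155, sgn +1
Racah Σ t=1..2: t=1:−1/345600 t=2:+1/207360 = 1/518400
⇒ 3j(6 3 7; 0 2 -2)² = 12/2431, sgn -1
4πI² = N·(3j₀)²·(3jₘ)² = 42336/454597
I = -1·√(0.0931286/4π) = -0.08608683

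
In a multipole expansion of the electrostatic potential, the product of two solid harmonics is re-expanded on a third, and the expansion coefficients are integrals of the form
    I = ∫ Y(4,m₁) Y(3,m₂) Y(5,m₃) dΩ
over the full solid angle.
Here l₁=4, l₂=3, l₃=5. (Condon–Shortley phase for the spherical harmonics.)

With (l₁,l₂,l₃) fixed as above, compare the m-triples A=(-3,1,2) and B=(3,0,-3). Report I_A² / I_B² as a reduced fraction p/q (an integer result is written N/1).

Same 4,3,5: normalisation and zero-m 3j drop out of the ratio.
A: Δ: 2! 6! 4! / 13! → 1/180180; sum: t=1:−1/4320 t=2:+1/960 = 7/8640; 3j²(4 3 5; -3 1 2) = Δ·Π!·Σ² = 343/12870  (sign -1)
B: Δ: 2! 6! 4! / 13! → 1/180180; sum: t=0:+1/1440 t=1:−1/2880 = 1/2880; 3j²(4 3 5; 3 0 -3) = Δ·Π!·Σ² = 7/715  (sign +1)
I_A²/I_B² = (343/12870)/(7/715) = 49/18

49/18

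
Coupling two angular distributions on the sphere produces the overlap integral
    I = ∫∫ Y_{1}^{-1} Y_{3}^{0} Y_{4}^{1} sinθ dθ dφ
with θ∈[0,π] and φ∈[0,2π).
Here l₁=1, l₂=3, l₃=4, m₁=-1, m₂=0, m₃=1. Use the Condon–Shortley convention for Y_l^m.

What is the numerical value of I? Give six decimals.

Checks pass: Σm=0; 8 even; l₃=4∈[2,4].
(2·1+1)(2·3+1)(2·4+1) = 189
Δ: 0! 2! 6! / 9! → 1/252
sum: t=0:+1/36 = 1/36
3j²(1 3 4; 0 0 0) = Δ·Π!·Σ² = 4/63  (sign +1)
sum: t=0:+1/72 = 1/72
3j²(1 3 4; -1 0 1) = Δ·Π!·Σ² = 5/126  (sign -1)
combine: 4πI² = 189·4/63·5/126 = 10/21
take √, sign -1: I = -0.19466390

-0.194664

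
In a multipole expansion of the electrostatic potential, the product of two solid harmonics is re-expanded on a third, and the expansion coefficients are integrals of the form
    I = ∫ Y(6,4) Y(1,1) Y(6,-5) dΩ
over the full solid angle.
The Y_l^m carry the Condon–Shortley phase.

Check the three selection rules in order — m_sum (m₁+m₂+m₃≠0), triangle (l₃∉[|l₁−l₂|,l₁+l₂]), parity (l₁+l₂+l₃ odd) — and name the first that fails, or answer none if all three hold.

m₁+m₂+m₃ = 4 + 1 − 5 = 0  ✓
triangle: |6−1|=5 ≤ l₃=6 ≤ 6+1=7  ✓
parity: l₁+l₂+l₃ = 13 is odd  ✗

parity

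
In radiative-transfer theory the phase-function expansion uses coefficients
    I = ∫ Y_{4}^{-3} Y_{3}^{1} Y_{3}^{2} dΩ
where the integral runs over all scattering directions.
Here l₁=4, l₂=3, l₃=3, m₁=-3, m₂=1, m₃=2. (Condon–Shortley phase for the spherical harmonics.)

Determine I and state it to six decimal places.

m-sum 0 ✓  L=10 even ✓  1≤3≤7 ✓
Π(2lᵢ+1) = 9×7×7 = 441
triangle coeff Δ(4,3,3) = 1/34650
Σ_t [1,3]: t=1:−1/72 t=2:+1/16 t=3:−1/72 = 5/144
(3j)²=2/77 [(4 3 3; 0 0 0)], sign=-1
Σ_t [3,4]: t=3:−1/144 t=4:+1/288 = -1/288
(3j)²=1/99 [(4 3 3; -3 1 2)], sign=+1
⇒ 4πI² = 14/121
I = (-1)√(14/121/(4π)) = -0.09595473

-0.095955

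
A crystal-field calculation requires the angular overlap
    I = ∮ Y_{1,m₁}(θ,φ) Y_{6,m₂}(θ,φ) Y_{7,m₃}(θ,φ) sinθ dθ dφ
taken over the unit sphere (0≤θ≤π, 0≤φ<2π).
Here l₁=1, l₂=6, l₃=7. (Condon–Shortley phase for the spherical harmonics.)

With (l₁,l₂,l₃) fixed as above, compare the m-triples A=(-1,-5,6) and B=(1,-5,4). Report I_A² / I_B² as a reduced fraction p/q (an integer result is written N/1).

l's match ⇒ only the (l;m) 3-j factors differ between A and B.
A: triangle coeff Δ(1,6,7) = 1/1365; Σ_t [0,0]: t=0:+1/79833600 = 1/79833600; (3j)²=2/35 [(1 6 7; -1 -5 6)], sign=-1
B: triangle coeff Δ(1,6,7) = 1/1365; Σ_t [0,0]: t=0:+1/79833600 = 1/79833600; (3j)²=1/455 [(1 6 7; 1 -5 4)], sign=-1
I_A²/I_B² = (2/35)/(1/455) = 26/1

26/1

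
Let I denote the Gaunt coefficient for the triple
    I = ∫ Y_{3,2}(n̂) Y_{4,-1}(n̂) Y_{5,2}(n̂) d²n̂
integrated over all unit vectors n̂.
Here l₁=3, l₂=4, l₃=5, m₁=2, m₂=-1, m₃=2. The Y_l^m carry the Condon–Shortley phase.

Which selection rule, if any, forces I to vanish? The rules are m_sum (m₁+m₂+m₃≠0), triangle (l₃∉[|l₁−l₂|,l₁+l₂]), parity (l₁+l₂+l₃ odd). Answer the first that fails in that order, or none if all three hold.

azimuthal sum: 2 − 1 + 2 = 3  ✗
1 ≤ 5 ≤ 7 (triangle on l)
L = 3 + 4 + 5 = 12 (even)

m_sum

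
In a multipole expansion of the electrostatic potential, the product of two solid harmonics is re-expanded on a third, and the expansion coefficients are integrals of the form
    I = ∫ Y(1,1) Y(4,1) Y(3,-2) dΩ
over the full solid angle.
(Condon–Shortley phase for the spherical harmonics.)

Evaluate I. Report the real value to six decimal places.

m-sum 0 ✓  L=8 even ✓  3≤3≤5 ✓
Π(2lᵢ+1) = 3×9×7 = 189
triangle coeff Δ(1,4,3) = 1/252
Σ_t [1,1]: t=1:−1/36 = -1/36
(3j)²=4/63 [(1 4 3; 0 0 0)], sign=+1
Σ_t [0,0]: t=0:+1/240 = 1/240
(3j)²=1/84 [(1 4 3; 1 1 -2)], sign=-1
⇒ 4πI² = 1/7
I = (-1)√(1/7/(4π)) = -0.10662181

-0.106622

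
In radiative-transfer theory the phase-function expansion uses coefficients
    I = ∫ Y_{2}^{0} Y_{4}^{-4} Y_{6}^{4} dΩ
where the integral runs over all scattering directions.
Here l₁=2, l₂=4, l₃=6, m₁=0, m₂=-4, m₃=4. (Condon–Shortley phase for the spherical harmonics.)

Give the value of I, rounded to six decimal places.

0.106690

m-sum 0 ✓  L=12 even ✓  2≤6≤6 ✓
Π(2lᵢ+1) = 5×9×13 = 585
triangle coeff Δ(2,4,6) = 1/6435
Σ_t [0,0]: t=0:+1/2304 = 1/2304
(3j)²=5/143 [(2 4 6; 0 0 0)], sign=+1
Σ_t [0,0]: t=0:+1/161280 = 1/161280
(3j)²=1/143 [(2 4 6; 0 -4 4)], sign=+1
⇒ 4πI² = 225/1573
I = (+1)√(225/1573/(4π)) = 0.10668957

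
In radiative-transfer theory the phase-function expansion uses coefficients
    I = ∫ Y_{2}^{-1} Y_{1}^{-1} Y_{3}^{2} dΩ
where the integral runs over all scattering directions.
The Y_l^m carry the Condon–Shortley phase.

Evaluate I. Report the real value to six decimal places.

0.261169

Rules hold: Σm=0, L=6 even, 1≤3≤3.
N = 5·3·7 = 105
Δ = 0!·4!·2!/7! = 1/105
Racah Σ t=0..0: t=0:+1/4 = 1/4
⇒ 3j(2 1 3; 0 0 0)² = 3/35, sgn -1
Racah Σ t=0..0: t=0:+1/12 = 1/12
⇒ 3j(2 1 3; -1 -1 2)² = 2/21, sgn -1
4πI² = N·(3j₀)²·(3jₘ)² = 6/7
I = +1·√(0.857143/4π) = 0.26116903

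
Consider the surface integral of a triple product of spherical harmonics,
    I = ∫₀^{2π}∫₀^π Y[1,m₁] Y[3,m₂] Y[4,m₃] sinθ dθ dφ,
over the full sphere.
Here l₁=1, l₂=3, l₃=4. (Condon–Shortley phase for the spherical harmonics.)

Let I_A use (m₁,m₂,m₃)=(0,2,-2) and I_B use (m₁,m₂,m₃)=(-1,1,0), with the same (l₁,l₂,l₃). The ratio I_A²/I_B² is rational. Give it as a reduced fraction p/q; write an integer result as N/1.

l's match ⇒ only the (l;m) 3-j factors differ between A and B.
A: triangle coeff Δ(1,3,4) = 1/252; Σ_t [0,0]: t=0:+1/120 = 1/120; (3j)²=1/21 [(1 3 4; 0 2 -2)], sign=+1
B: triangle coeff Δ(1,3,4) = 1/252; Σ_t [0,0]: t=0:+1/96 = 1/96; (3j)²=1/42 [(1 3 4; -1 1 0)], sign=+1
I_A²/I_B² = (1/21)/(1/42) = 2/1

2/1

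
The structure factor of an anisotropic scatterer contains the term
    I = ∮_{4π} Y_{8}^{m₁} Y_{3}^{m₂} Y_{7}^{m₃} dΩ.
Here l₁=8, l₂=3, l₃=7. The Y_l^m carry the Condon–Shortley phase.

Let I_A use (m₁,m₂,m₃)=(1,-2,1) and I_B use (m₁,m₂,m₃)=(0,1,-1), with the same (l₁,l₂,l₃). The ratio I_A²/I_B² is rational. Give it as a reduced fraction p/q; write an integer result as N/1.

1280/9

Shared (l₁,l₂,l₃)=(8,3,7): N and (l;000)² cancel in I_A²/I_B².
A: Δ = 4!·12!·2!/19! = 1/5290740; Racah Σ t=0..1: t=0:+1/14515200 t=1:−1/6220800 = -1/10886400; ⇒ 3j(8 3 7; 1 -2 1)² = 128/12597, sgn -1
B: Δ = 4!·12!·2!/19! = 1/5290740; Racah Σ t=2..4: t=2:+1/4147200 t=3:−1/3628800 t=4:+1/46448640 = -1/77414400; ⇒ 3j(8 3 7; 0 1 -1)² = 3/41990, sgn -1
I_A²/I_B² = (128/12597)/(3/41990) = 1280/9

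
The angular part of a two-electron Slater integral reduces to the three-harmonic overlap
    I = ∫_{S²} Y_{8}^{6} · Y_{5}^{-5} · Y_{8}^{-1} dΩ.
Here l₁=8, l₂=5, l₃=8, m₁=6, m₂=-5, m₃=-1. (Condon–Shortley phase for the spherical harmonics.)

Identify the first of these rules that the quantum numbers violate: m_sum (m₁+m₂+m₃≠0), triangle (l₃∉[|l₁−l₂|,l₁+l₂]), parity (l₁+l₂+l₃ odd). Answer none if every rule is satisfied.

parity

Σmᵢ = 0  ✓
l₃∈[|l₁−l₂|,l₁+l₂]=[3,13], have l₃=8  ✓
Σlᵢ = 21 ⇒ odd  ✗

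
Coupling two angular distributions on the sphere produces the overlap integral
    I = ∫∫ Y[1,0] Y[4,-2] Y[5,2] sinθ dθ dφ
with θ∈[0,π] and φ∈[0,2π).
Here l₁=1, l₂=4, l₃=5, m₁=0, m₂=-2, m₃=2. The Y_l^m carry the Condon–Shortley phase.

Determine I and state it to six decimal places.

m-sum 0 ✓  L=10 even ✓  3≤5≤5 ✓
Π(2lᵢ+1) = 3×9×11 = 297
triangle coeff Δ(1,4,5) = 1/495
Σ_t [0,0]: t=0:+1/576 = 1/576
(3j)²=5/99 [(1 4 5; 0 0 0)], sign=-1
Σ_t [0,0]: t=0:+1/1440 = 1/1440
(3j)²=7/165 [(1 4 5; 0 -2 2)], sign=-1
⇒ 4πI² = 7/11
I = (+1)√(7/11/(4π)) = 0.22503380

0.225034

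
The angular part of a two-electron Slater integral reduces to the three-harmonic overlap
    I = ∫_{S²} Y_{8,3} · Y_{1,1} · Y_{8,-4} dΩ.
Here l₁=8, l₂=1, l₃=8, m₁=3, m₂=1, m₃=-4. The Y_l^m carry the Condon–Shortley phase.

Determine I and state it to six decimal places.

0.000000

Σlᵢ=17 odd — θ-integrand is odd under cosθ→−cosθ; I=0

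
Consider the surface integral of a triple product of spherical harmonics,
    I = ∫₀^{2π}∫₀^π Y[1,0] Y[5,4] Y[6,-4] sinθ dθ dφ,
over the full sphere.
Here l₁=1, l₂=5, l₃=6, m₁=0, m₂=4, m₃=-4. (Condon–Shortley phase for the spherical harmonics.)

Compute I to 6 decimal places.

Checks pass: Σm=0; 12 even; l₃=6∈[4,6].
(2·1+1)(2·5+1)(2·6+1) = 429
Δ: 0! 2! 10! / 13! → 1/858
sum: t=0:+1/14400 = 1/14400
3j²(1 5 6; 0 0 0) = Δ·Π!·Σ² = 6/143  (sign +1)
sum: t=0:+1/362880 = 1/362880
3j²(1 5 6; 0 4 -4) = Δ·Π!·Σ² = 10/429  (sign +1)
combine: 4πI² = 429·6/143·10/429 = 60/143
take √, sign +1: I = 0.18272698

0.182727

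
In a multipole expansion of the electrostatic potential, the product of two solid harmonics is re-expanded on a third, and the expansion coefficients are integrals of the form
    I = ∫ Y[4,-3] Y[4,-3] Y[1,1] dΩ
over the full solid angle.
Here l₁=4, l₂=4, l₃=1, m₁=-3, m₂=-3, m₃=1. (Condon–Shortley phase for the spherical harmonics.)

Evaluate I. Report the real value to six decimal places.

m-sum = -3 − 3 + 1 = -5 ≠ 0 ⇒ I = 0

0.000000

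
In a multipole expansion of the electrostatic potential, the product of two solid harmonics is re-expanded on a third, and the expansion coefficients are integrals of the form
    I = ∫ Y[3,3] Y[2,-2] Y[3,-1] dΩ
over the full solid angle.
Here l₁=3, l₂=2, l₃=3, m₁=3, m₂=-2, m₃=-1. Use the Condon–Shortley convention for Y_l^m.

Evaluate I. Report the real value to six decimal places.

0.132981

Rules hold: Σm=0, L=8 even, 1≤3≤5.
N = 7·5·7 = 245
Δ = 2!·4!·2!/9! = 1/3780
Racah Σ t=0..2: t=0:+1/24 t=1:−1/4 t=2:+1/24 = -1/6
⇒ 3j(3 2 3; 0 0 0)² = 4/105, sgn +1
Racah Σ t=0..0: t=0:+1/96 = 1/96
⇒ 3j(3 2 3; 3 -2 -1)² = 1/42, sgn +1
4πI² = N·(3j₀)²·(3jₘ)² = 2/9
I = +1·√(0.222222/4π) = 0.13298076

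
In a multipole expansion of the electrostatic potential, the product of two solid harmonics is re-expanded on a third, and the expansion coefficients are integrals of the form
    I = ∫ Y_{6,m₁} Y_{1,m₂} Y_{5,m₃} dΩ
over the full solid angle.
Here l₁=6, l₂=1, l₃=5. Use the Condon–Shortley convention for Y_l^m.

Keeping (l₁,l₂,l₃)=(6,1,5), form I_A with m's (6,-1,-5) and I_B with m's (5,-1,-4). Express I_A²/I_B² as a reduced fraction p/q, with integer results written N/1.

Same 6,1,5: normalisation and zero-m 3j drop out of the ratio.
A: Δ: 2! 10! 0! / 13! → 1/858; sum: t=0:+1/7257600 = 1/7257600; 3j²(6 1 5; 6 -1 -5) = Δ·Π!·Σ² = 1/13  (sign +1)
B: Δ: 2! 10! 0! / 13! → 1/858; sum: t=0:+1/725760 = 1/725760; 3j²(6 1 5; 5 -1 -4) = Δ·Π!·Σ² = 5/78  (sign -1)
I_A²/I_B² = (1/13)/(5/78) = 6/5

6/5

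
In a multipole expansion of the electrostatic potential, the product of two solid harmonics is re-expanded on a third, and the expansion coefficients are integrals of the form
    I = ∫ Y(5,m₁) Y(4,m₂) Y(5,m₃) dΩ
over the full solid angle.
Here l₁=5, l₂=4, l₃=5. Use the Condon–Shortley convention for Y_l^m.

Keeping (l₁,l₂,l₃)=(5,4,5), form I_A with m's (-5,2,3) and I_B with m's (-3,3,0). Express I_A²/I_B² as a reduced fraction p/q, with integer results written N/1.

Shared (l₁,l₂,l₃)=(5,4,5): N and (l;000)² cancel in I_A²/I_B².
A: Δ = 4!·6!·4!/15! = 1/3153150; Racah Σ t=4..4: t=4:+1/69120 = 1/69120; ⇒ 3j(5 4 5; -5 2 3)² = 4/143, sgn +1
B: Δ = 4!·6!·4!/15! = 1/3153150; Racah Σ t=3..4: t=3:−1/17280 t=4:+1/6912 = 1/11520; ⇒ 3j(5 4 5; -3 3 0)² = 2/143, sgn -1
I_A²/I_B² = (4/143)/(2/143) = 2/1

2/1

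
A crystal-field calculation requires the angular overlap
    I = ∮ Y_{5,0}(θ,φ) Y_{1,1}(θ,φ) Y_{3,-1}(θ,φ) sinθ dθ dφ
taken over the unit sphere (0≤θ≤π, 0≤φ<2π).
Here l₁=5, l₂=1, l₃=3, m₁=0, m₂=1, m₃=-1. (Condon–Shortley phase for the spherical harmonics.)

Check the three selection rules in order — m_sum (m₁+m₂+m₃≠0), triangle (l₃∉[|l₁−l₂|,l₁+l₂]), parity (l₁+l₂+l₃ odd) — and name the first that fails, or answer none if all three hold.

triangle

m₁+m₂+m₃ = 0 + 1 − 1 = 0  ✓
triangle: |5−1|=4 ≤ l₃=3 ≤ 5+1=6  ✗
parity: l₁+l₂+l₃ = 9 is odd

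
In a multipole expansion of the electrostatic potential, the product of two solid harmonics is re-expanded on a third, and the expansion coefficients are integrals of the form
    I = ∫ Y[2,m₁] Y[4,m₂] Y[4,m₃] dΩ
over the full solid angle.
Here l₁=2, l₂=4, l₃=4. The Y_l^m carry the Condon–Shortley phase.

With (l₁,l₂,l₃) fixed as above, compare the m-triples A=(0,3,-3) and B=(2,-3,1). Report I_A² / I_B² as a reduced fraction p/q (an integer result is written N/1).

Same 2,4,4: normalisation and zero-m 3j drop out of the ratio.
A: Δ: 2! 2! 6! / 11! → 1/13860; sum: t=1:−1/720 t=2:+1/480 = 1/1440; 3j²(2 4 4; 0 3 -3) = Δ·Π!·Σ² = 7/1980  (sign -1)
B: Δ: 2! 2! 6! / 11! → 1/13860; sum: t=0:+1/480 = 1/480; 3j²(2 4 4; 2 -3 1) = Δ·Π!·Σ² = 3/110  (sign -1)
I_A²/I_B² = (7/1980)/(3/110) = 7/54

7/54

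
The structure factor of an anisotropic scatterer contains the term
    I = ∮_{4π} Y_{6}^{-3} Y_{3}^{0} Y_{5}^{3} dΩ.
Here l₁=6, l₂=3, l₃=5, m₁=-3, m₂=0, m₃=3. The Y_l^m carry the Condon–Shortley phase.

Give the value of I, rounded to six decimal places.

0.036034

m-sum 0 ✓  L=14 even ✓  3≤5≤9 ✓
Π(2lᵢ+1) = 13×7×11 = 1001
triangle coeff Δ(6,3,5) = 1/675675
Σ_t [1,3]: t=1:−1/8640 t=2:+1/2304 t=3:−1/8640 = 7/34560
(3j)²=7/429 [(6 3 5; 0 0 0)], sign=-1
Σ_t [1,3]: t=1:−1/483840 t=2:+1/20160 t=3:−1/17280 = -1/96768
(3j)²=1/1001 [(6 3 5; -3 0 3)], sign=-1
⇒ 4πI² = 7/429
I = (+1)√(7/429/(4π)) = 0.03603425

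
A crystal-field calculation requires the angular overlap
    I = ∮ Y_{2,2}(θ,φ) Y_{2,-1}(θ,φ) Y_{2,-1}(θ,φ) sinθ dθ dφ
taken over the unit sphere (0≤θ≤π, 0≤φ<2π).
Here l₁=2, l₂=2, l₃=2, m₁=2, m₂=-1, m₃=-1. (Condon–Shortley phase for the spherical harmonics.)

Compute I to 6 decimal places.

0.220728

Checks pass: Σm=0; 6 even; l₃=2∈[0,4].
(2·2+1)(2·2+1)(2·2+1) = 125
Δ: 2! 2! 2! / 7! → 1/630
sum: t=0:+1/8 t=1:−1/1 t=2:+1/8 = -3/4
3j²(2 2 2; 0 0 0) = Δ·Π!·Σ² = 2/35  (sign -1)
sum: t=0:+1/4 = 1/4
3j²(2 2 2; 2 -1 -1) = Δ·Π!·Σ² = 3/35  (sign -1)
combine: 4πI² = 125·2/35·3/35 = 30/49
take √, sign +1: I = 0.22072812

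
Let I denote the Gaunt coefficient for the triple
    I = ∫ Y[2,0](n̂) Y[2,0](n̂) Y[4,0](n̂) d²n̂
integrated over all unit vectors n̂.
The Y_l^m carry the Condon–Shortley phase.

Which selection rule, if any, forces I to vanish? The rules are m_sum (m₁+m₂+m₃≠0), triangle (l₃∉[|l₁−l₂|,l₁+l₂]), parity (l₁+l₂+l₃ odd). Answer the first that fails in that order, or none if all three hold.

azimuthal sum: 0 + 0 + 0 = 0  ✓
0 ≤ 4 ≤ 4 (triangle on l)  ✓
L = 2 + 2 + 4 = 8 (even)  ✓

none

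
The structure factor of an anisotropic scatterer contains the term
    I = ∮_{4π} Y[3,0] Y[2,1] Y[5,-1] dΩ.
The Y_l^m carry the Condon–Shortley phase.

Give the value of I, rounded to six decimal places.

m-sum 0 ✓  L=10 even ✓  1≤5≤5 ✓
Π(2lᵢ+1) = 7×5×11 = 385
triangle coeff Δ(3,2,5) = 1/2310
Σ_t [0,0]: t=0:+1/144 = 1/144
(3j)²=10/231 [(3 2 5; 0 0 0)], sign=-1
Σ_t [0,0]: t=0:+1/216 = 1/216
(3j)²=8/231 [(3 2 5; 0 1 -1)], sign=+1
⇒ 4πI² = 400/693
I = (-1)√(400/693/(4π)) = -0.21431790

-0.214318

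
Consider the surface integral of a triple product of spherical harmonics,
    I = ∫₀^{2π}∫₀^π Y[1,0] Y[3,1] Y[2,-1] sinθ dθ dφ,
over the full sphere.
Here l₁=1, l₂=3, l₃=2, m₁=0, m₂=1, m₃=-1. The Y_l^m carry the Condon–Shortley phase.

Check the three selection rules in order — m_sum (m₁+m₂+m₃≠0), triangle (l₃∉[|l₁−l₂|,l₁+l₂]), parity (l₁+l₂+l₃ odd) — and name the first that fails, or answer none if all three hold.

Σmᵢ = 0  ✓
l₃∈[|l₁−l₂|,l₁+l₂]=[2,4], have l₃=2  ✓
Σlᵢ = 6 ⇒ even  ✓

none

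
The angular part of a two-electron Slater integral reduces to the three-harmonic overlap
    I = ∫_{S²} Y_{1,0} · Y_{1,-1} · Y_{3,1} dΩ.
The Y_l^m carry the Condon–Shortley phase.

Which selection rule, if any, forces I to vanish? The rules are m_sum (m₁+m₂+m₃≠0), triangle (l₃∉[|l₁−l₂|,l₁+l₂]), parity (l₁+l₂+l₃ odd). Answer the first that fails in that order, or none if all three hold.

Σmᵢ = 0  ✓
l₃∈[|l₁−l₂|,l₁+l₂]=[0,2], have l₃=3  ✗
Σlᵢ = 5 ⇒ odd

triangle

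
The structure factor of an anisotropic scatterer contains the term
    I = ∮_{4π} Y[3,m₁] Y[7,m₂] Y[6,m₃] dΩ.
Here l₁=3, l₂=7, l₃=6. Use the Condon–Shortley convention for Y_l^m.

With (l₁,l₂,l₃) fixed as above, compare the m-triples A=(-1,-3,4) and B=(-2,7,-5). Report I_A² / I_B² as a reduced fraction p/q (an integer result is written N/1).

36481/55055

l's match ⇒ only the (l;m) 3-j factors differ between A and B.
A: triangle coeff Δ(3,7,6) = 1/2042040; Σ_t [2,4]: t=2:+1/645120 t=3:−1/2177280 t=4:+1/174182400 = 191/174182400; (3j)²=36481/2042040 [(3 7 6; -1 -3 4)], sign=+1
B: triangle coeff Δ(3,7,6) = 1/2042040; Σ_t [4,4]: t=4:+1/87091200 = 1/87091200; (3j)²=11/408 [(3 7 6; -2 7 -5)], sign=-1
I_A²/I_B² = (36481/2042040)/(11/408) = 36481/55055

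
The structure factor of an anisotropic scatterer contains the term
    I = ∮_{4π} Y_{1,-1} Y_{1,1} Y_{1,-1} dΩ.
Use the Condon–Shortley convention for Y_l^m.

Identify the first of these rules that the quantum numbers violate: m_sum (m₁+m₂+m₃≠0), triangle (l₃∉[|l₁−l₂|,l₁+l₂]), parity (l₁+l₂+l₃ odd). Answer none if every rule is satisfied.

m_sum

azimuthal sum: -1 + 1 − 1 = -1  ✗
0 ≤ 1 ≤ 2 (triangle on l)
L = 1 + 1 + 1 = 3 (odd)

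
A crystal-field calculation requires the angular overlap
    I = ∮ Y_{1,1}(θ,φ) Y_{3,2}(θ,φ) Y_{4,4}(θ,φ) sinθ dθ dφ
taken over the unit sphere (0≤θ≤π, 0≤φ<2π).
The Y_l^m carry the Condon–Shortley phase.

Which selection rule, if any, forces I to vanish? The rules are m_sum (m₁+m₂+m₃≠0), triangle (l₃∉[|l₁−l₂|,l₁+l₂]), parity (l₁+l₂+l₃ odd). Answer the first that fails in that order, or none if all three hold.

m_sum

Σmᵢ = 7  ✗
l₃∈[|l₁−l₂|,l₁+l₂]=[2,4], have l₃=4
Σlᵢ = 8 ⇒ even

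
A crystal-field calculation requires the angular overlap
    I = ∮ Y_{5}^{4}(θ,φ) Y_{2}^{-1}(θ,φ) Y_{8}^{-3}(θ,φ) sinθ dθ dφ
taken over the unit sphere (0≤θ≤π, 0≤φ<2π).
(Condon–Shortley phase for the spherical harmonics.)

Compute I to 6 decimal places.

0.000000

|5−2|≤8≤5+2 violated ⇒ I = 0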